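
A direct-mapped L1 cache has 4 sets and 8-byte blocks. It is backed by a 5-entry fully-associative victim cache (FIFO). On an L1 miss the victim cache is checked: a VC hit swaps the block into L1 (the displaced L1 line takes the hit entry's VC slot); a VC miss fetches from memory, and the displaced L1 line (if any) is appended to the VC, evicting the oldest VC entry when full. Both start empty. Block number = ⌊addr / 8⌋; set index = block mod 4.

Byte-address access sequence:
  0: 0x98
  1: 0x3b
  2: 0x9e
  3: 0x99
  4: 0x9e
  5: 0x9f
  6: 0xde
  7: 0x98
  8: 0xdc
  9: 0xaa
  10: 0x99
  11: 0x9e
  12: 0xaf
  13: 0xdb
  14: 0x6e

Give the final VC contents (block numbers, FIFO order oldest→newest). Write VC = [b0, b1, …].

VC = [7, 19, 21]

#0 0x98→b19/s3 MISS; vc=[]
#1 0x3b→b7/s3 MISS; vc=[19]
#2 0x9e→b19/s3 VC-HIT; vc=[7]
#3 0x99→b19/s3 L1-HIT; vc=[7]
#4 0x9e→b19/s3 L1-HIT; vc=[7]
#5 0x9f→b19/s3 L1-HIT; vc=[7]
#6 0xde→b27/s3 MISS; vc=[7,19]
#7 0x98→b19/s3 VC-HIT; vc=[7,27]
#8 0xdc→b27/s3 VC-HIT; vc=[7,19]
#9 0xaa→b21/s1 MISS; vc=[7,19]
#10 0x99→b19/s3 VC-HIT; vc=[7,27]
#11 0x9e→b19/s3 L1-HIT; vc=[7,27]
#12 0xaf→b21/s1 L1-HIT; vc=[7,27]
#13 0xdb→b27/s3 VC-HIT; vc=[7,19]
#14 0x6e→b13/s1 MISS; vc=[7,19,21]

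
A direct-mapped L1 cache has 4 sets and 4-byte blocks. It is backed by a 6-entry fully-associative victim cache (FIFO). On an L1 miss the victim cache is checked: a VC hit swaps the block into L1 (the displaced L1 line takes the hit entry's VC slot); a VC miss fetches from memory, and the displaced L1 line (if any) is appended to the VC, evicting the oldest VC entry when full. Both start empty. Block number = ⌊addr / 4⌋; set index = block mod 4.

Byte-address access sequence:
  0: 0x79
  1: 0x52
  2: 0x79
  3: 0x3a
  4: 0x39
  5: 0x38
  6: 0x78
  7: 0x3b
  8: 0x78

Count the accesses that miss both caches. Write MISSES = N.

  [0] addr=0x79 blk=30 s=2: MISS | VC []
  [1] addr=0x52 blk=20 s=0: MISS | VC []
  [2] addr=0x79 blk=30 s=2: L1-HIT | VC []
  [3] addr=0x3a blk=14 s=2: MISS | VC [30]
  [4] addr=0x39 blk=14 s=2: L1-HIT | VC [30]
  [5] addr=0x38 blk=14 s=2: L1-HIT | VC [30]
  [6] addr=0x78 blk=30 s=2: VC-HIT | VC [14]
  [7] addr=0x3b blk=14 s=2: VC-HIT | VC [30]
  [8] addr=0x78 blk=30 s=2: VC-HIT | VC [14]

MISSES = 3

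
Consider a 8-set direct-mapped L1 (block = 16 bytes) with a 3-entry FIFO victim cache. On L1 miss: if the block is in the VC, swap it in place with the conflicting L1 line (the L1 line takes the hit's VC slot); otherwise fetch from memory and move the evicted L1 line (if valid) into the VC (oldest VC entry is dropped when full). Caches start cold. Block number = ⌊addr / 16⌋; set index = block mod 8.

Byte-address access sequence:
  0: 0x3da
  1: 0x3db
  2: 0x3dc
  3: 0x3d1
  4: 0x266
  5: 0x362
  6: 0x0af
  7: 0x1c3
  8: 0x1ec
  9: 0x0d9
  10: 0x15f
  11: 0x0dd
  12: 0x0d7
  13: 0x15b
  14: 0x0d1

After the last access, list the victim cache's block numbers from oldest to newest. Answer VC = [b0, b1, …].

VC = [54, 61, 21]

#0 0x3da→b61/s5 MISS; vc=[]
#1 0x3db→b61/s5 L1-HIT; vc=[]
#2 0x3dc→b61/s5 L1-HIT; vc=[]
#3 0x3d1→b61/s5 L1-HIT; vc=[]
#4 0x266→b38/s6 MISS; vc=[]
#5 0x362→b54/s6 MISS; vc=[38]
#6 0xaf→b10/s2 MISS; vc=[38]
#7 0x1c3→b28/s4 MISS; vc=[38]
#8 0x1ec→b30/s6 MISS; vc=[38,54]
#9 0xd9→b13/s5 MISS; vc=[38,54,61]
#10 0x15f→b21/s5 MISS; vc=[54,61,13]
#11 0xdd→b13/s5 VC-HIT; vc=[54,61,21]
#12 0xd7→b13/s5 L1-HIT; vc=[54,61,21]
#13 0x15b→b21/s5 VC-HIT; vc=[54,61,13]
#14 0xd1→b13/s5 VC-HIT; vc=[54,61,21]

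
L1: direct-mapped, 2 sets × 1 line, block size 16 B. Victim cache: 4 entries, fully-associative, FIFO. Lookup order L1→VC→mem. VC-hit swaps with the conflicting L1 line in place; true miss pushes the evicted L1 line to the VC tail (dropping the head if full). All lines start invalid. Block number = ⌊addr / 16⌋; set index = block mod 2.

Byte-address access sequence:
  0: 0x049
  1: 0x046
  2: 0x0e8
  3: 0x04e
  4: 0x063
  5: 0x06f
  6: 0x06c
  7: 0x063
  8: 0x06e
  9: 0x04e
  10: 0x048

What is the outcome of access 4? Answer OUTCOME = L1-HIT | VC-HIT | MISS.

  [0] addr=0x49 blk=4 s=0: MISS | VC []
  [1] addr=0x46 blk=4 s=0: L1-HIT | VC []
  [2] addr=0xe8 blk=14 s=0: MISS | VC [4]
  [3] addr=0x4e blk=4 s=0: VC-HIT | VC [14]
  [4] addr=0x63 blk=6 s=0: MISS | VC [14, 4]
  [5] addr=0x6f blk=6 s=0: L1-HIT | VC [14, 4]
  [6] addr=0x6c blk=6 s=0: L1-HIT | VC [14, 4]
  [7] addr=0x63 blk=6 s=0: L1-HIT | VC [14, 4]
  [8] addr=0x6e blk=6 s=0: L1-HIT | VC [14, 4]
  [9] addr=0x4e blk=4 s=0: VC-HIT | VC [14, 6]
  [10] addr=0x48 blk=4 s=0: L1-HIT | VC [14, 6]

OUTCOME = MISS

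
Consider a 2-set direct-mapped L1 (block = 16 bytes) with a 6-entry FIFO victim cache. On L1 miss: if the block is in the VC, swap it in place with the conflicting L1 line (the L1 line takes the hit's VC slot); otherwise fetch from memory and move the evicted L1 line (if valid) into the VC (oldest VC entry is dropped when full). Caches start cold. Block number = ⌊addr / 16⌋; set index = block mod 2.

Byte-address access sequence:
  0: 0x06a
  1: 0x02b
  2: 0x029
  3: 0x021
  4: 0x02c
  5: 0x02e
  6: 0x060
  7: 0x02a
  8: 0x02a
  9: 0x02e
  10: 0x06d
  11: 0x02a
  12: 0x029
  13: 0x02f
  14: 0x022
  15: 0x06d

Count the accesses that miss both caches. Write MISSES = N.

MISSES = 2

  [0] addr=0x6a blk=6 s=0: MISS | VC []
  [1] addr=0x2b blk=2 s=0: MISS | VC [6]
  [2] addr=0x29 blk=2 s=0: L1-HIT | VC [6]
  [3] addr=0x21 blk=2 s=0: L1-HIT | VC [6]
  [4] addr=0x2c blk=2 s=0: L1-HIT | VC [6]
  [5] addr=0x2e blk=2 s=0: L1-HIT | VC [6]
  [6] addr=0x60 blk=6 s=0: VC-HIT | VC [2]
  [7] addr=0x2a blk=2 s=0: VC-HIT | VC [6]
  [8] addr=0x2a blk=2 s=0: L1-HIT | VC [6]
  [9] addr=0x2e blk=2 s=0: L1-HIT | VC [6]
  [10] addr=0x6d blk=6 s=0: VC-HIT | VC [2]
  [11] addr=0x2a blk=2 s=0: VC-HIT | VC [6]
  [12] addr=0x29 blk=2 s=0: L1-HIT | VC [6]
  [13] addr=0x2f blk=2 s=0: L1-HIT | VC [6]
  [14] addr=0x22 blk=2 s=0: L1-HIT | VC [6]
  [15] addr=0x6d blk=6 s=0: VC-HIT | VC [2]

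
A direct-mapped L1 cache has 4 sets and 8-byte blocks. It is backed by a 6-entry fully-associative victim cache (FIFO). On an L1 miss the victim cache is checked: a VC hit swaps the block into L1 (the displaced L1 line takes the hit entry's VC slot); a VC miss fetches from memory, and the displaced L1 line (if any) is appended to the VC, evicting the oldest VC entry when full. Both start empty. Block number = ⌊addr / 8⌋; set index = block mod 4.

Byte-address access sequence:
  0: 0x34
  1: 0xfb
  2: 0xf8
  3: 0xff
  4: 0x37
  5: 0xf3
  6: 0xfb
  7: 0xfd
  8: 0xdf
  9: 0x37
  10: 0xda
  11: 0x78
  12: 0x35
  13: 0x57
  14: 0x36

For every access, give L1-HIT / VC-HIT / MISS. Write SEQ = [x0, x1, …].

SEQ = [MISS, MISS, L1-HIT, L1-HIT, L1-HIT, MISS, L1-HIT, L1-HIT, MISS, VC-HIT, L1-HIT, MISS, L1-HIT, MISS, VC-HIT]

  [0] addr=0x34 blk=6 s=2: MISS | VC []
  [1] addr=0xfb blk=31 s=3: MISS | VC []
  [2] addr=0xf8 blk=31 s=3: L1-HIT | VC []
  [3] addr=0xff blk=31 s=3: L1-HIT | VC []
  [4] addr=0x37 blk=6 s=2: L1-HIT | VC []
  [5] addr=0xf3 blk=30 s=2: MISS | VC [6]
  [6] addr=0xfb blk=31 s=3: L1-HIT | VC [6]
  [7] addr=0xfd blk=31 s=3: L1-HIT | VC [6]
  [8] addr=0xdf blk=27 s=3: MISS | VC [6, 31]
  [9] addr=0x37 blk=6 s=2: VC-HIT | VC [30, 31]
  [10] addr=0xda blk=27 s=3: L1-HIT | VC [30, 31]
  [11] addr=0x78 blk=15 s=3: MISS | VC [30, 31, 27]
  [12] addr=0x35 blk=6 s=2: L1-HIT | VC [30, 31, 27]
  [13] addr=0x57 blk=10 s=2: MISS | VC [30, 31, 27, 6]
  [14] addr=0x36 blk=6 s=2: VC-HIT | VC [30, 31, 27, 10]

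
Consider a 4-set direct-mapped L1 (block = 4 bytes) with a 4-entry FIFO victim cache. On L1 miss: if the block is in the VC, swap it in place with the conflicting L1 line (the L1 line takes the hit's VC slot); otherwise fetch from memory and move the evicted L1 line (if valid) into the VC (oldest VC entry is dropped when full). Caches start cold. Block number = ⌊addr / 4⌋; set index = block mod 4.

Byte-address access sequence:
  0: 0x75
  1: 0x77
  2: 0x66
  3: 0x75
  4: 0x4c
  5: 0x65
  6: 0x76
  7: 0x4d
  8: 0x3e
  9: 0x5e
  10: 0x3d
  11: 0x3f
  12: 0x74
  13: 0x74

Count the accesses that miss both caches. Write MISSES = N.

0: 0x75 (blk 29, set 1) → MISS  vc=[]
1: 0x77 (blk 29, set 1) → L1-HIT  vc=[]
2: 0x66 (blk 25, set 1) → MISS  vc=[29]
3: 0x75 (blk 29, set 1) → VC-HIT  vc=[25]
4: 0x4c (blk 19, set 3) → MISS  vc=[25]
5: 0x65 (blk 25, set 1) → VC-HIT  vc=[29]
6: 0x76 (blk 29, set 1) → VC-HIT  vc=[25]
7: 0x4d (blk 19, set 3) → L1-HIT  vc=[25]
8: 0x3e (blk 15, set 3) → MISS  vc=[25, 19]
9: 0x5e (blk 23, set 3) → MISS  vc=[25, 19, 15]
10: 0x3d (blk 15, set 3) → VC-HIT  vc=[25, 19, 23]
11: 0x3f (blk 15, set 3) → L1-HIT  vc=[25, 19, 23]
12: 0x74 (blk 29, set 1) → L1-HIT  vc=[25, 19, 23]
13: 0x74 (blk 29, set 1) → L1-HIT  vc=[25, 19, 23]

MISSES = 5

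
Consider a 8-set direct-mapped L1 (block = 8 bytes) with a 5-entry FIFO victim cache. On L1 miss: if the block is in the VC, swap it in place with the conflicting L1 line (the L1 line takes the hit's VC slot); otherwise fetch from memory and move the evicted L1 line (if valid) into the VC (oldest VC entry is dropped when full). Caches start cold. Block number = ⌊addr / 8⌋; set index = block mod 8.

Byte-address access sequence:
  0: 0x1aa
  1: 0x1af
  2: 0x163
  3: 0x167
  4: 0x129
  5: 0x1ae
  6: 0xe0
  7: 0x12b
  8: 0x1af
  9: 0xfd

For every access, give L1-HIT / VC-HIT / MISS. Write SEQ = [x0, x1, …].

#0 0x1aa→b53/s5 MISS; vc=[]
#1 0x1af→b53/s5 L1-HIT; vc=[]
#2 0x163→b44/s4 MISS; vc=[]
#3 0x167→b44/s4 L1-HIT; vc=[]
#4 0x129→b37/s5 MISS; vc=[53]
#5 0x1ae→b53/s5 VC-HIT; vc=[37]
#6 0xe0→b28/s4 MISS; vc=[37,44]
#7 0x12b→b37/s5 VC-HIT; vc=[53,44]
#8 0x1af→b53/s5 VC-HIT; vc=[37,44]
#9 0xfd→b31/s7 MISS; vc=[37,44]

SEQ = [MISS, L1-HIT, MISS, L1-HIT, MISS, VC-HIT, MISS, VC-HIT, VC-HIT, MISS]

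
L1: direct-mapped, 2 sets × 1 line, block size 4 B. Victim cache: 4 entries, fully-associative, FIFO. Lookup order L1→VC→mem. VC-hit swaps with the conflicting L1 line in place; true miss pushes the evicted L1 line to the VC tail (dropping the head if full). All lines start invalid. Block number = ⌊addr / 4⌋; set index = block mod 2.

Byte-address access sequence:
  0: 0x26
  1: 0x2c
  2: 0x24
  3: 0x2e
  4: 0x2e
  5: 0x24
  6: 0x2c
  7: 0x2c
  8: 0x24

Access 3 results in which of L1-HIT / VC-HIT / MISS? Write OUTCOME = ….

#0 0x26→b9/s1 MISS; vc=[]
#1 0x2c→b11/s1 MISS; vc=[9]
#2 0x24→b9/s1 VC-HIT; vc=[11]
#3 0x2e→b11/s1 VC-HIT; vc=[9]
#4 0x2e→b11/s1 L1-HIT; vc=[9]
#5 0x24→b9/s1 VC-HIT; vc=[11]
#6 0x2c→b11/s1 VC-HIT; vc=[9]
#7 0x2c→b11/s1 L1-HIT; vc=[9]
#8 0x24→b9/s1 VC-HIT; vc=[11]

OUTCOME = VC-HIT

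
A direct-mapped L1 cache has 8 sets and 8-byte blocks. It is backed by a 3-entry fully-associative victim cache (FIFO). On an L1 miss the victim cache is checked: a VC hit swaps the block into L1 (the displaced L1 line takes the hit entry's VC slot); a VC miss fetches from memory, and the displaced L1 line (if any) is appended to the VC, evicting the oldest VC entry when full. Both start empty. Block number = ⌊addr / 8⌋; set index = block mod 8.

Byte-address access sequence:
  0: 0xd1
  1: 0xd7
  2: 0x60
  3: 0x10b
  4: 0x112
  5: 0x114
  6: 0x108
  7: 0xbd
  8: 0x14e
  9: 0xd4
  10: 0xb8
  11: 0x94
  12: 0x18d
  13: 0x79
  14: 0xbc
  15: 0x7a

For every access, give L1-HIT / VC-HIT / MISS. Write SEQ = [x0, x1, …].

SEQ = [MISS, L1-HIT, MISS, MISS, MISS, L1-HIT, L1-HIT, MISS, MISS, VC-HIT, L1-HIT, MISS, MISS, MISS, VC-HIT, VC-HIT]

0: 0xd1 (blk 26, set 2) → MISS  vc=[]
1: 0xd7 (blk 26, set 2) → L1-HIT  vc=[]
2: 0x60 (blk 12, set 4) → MISS  vc=[]
3: 0x10b (blk 33, set 1) → MISS  vc=[]
4: 0x112 (blk 34, set 2) → MISS  vc=[26]
5: 0x114 (blk 34, set 2) → L1-HIT  vc=[26]
6: 0x108 (blk 33, set 1) → L1-HIT  vc=[26]
7: 0xbd (blk 23, set 7) → MISS  vc=[26]
8: 0x14e (blk 41, set 1) → MISS  vc=[26, 33]
9: 0xd4 (blk 26, set 2) → VC-HIT  vc=[34, 33]
10: 0xb8 (blk 23, set 7) → L1-HIT  vc=[34, 33]
11: 0x94 (blk 18, set 2) → MISS  vc=[34, 33, 26]
12: 0x18d (blk 49, set 1) → MISS  vc=[33, 26, 41]
13: 0x79 (blk 15, set 7) → MISS  vc=[26, 41, 23]
14: 0xbc (blk 23, set 7) → VC-HIT  vc=[26, 41, 15]
15: 0x7a (blk 15, set 7) → VC-HIT  vc=[26, 41, 23]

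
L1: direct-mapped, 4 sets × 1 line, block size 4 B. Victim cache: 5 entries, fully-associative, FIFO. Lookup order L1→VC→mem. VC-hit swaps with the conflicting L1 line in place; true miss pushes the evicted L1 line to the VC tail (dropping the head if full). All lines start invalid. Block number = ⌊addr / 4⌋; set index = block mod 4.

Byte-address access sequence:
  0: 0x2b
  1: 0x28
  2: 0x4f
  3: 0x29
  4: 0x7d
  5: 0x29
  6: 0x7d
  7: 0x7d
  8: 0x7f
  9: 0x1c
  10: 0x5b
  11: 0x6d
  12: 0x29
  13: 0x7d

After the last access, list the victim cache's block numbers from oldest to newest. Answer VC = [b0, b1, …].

VC = [19, 27, 22, 7]

#0 0x2b→b10/s2 MISS; vc=[]
#1 0x28→b10/s2 L1-HIT; vc=[]
#2 0x4f→b19/s3 MISS; vc=[]
#3 0x29→b10/s2 L1-HIT; vc=[]
#4 0x7d→b31/s3 MISS; vc=[19]
#5 0x29→b10/s2 L1-HIT; vc=[19]
#6 0x7d→b31/s3 L1-HIT; vc=[19]
#7 0x7d→b31/s3 L1-HIT; vc=[19]
#8 0x7f→b31/s3 L1-HIT; vc=[19]
#9 0x1c→b7/s3 MISS; vc=[19,31]
#10 0x5b→b22/s2 MISS; vc=[19,31,10]
#11 0x6d→b27/s3 MISS; vc=[19,31,10,7]
#12 0x29→b10/s2 VC-HIT; vc=[19,31,22,7]
#13 0x7d→b31/s3 VC-HIT; vc=[19,27,22,7]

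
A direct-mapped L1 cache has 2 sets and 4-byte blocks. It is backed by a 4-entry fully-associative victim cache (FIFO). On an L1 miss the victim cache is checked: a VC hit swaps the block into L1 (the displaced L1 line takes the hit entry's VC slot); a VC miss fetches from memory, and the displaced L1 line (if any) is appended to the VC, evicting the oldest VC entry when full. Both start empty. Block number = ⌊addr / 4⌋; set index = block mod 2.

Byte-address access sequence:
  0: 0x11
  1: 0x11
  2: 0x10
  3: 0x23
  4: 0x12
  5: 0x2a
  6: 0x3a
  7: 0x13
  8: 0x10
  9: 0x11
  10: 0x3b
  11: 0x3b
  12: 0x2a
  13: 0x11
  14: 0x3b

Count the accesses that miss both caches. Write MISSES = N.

MISSES = 4

#0 0x11→b4/s0 MISS; vc=[]
#1 0x11→b4/s0 L1-HIT; vc=[]
#2 0x10→b4/s0 L1-HIT; vc=[]
#3 0x23→b8/s0 MISS; vc=[4]
#4 0x12→b4/s0 VC-HIT; vc=[8]
#5 0x2a→b10/s0 MISS; vc=[8,4]
#6 0x3a→b14/s0 MISS; vc=[8,4,10]
#7 0x13→b4/s0 VC-HIT; vc=[8,14,10]
#8 0x10→b4/s0 L1-HIT; vc=[8,14,10]
#9 0x11→b4/s0 L1-HIT; vc=[8,14,10]
#10 0x3b→b14/s0 VC-HIT; vc=[8,4,10]
#11 0x3b→b14/s0 L1-HIT; vc=[8,4,10]
#12 0x2a→b10/s0 VC-HIT; vc=[8,4,14]
#13 0x11→b4/s0 VC-HIT; vc=[8,10,14]
#14 0x3b→b14/s0 VC-HIT; vc=[8,10,4]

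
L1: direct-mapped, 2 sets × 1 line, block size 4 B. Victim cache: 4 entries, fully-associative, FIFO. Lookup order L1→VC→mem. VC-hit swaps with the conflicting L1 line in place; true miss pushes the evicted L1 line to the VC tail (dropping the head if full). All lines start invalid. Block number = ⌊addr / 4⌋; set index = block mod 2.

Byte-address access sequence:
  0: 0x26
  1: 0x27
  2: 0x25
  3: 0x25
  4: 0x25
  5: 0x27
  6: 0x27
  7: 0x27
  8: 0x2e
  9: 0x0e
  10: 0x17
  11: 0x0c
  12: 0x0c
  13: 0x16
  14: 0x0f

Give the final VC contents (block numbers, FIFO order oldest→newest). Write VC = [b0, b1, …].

VC = [9, 11, 5]

0: 0x26 (blk 9, set 1) → MISS  vc=[]
1: 0x27 (blk 9, set 1) → L1-HIT  vc=[]
2: 0x25 (blk 9, set 1) → L1-HIT  vc=[]
3: 0x25 (blk 9, set 1) → L1-HIT  vc=[]
4: 0x25 (blk 9, set 1) → L1-HIT  vc=[]
5: 0x27 (blk 9, set 1) → L1-HIT  vc=[]
6: 0x27 (blk 9, set 1) → L1-HIT  vc=[]
7: 0x27 (blk 9, set 1) → L1-HIT  vc=[]
8: 0x2e (blk 11, set 1) → MISS  vc=[9]
9: 0xe (blk 3, set 1) → MISS  vc=[9, 11]
10: 0x17 (blk 5, set 1) → MISS  vc=[9, 11, 3]
11: 0xc (blk 3, set 1) → VC-HIT  vc=[9, 11, 5]
12: 0xc (blk 3, set 1) → L1-HIT  vc=[9, 11, 5]
13: 0x16 (blk 5, set 1) → VC-HIT  vc=[9, 11, 3]
14: 0xf (blk 3, set 1) → VC-HIT  vc=[9, 11, 5]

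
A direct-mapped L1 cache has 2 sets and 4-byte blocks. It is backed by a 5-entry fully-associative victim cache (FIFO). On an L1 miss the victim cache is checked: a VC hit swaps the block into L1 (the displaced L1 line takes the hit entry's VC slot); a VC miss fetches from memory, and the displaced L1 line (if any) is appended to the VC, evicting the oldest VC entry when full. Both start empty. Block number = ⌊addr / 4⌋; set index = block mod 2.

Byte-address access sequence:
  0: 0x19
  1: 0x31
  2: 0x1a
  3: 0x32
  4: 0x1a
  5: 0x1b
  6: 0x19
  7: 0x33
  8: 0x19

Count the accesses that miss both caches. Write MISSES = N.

  [0] addr=0x19 blk=6 s=0: MISS | VC []
  [1] addr=0x31 blk=12 s=0: MISS | VC [6]
  [2] addr=0x1a blk=6 s=0: VC-HIT | VC [12]
  [3] addr=0x32 blk=12 s=0: VC-HIT | VC [6]
  [4] addr=0x1a blk=6 s=0: VC-HIT | VC [12]
  [5] addr=0x1b blk=6 s=0: L1-HIT | VC [12]
  [6] addr=0x19 blk=6 s=0: L1-HIT | VC [12]
  [7] addr=0x33 blk=12 s=0: VC-HIT | VC [6]
  [8] addr=0x19 blk=6 s=0: VC-HIT | VC [12]

MISSES = 2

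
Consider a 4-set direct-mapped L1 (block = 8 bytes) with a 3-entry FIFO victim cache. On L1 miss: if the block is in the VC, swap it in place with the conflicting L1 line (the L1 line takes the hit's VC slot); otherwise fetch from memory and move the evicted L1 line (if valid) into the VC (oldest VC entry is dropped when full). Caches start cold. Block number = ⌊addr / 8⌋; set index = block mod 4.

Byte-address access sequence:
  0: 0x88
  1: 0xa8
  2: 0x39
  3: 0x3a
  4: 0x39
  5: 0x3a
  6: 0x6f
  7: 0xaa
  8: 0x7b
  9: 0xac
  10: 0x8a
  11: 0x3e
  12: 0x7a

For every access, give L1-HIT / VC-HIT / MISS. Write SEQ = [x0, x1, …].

SEQ = [MISS, MISS, MISS, L1-HIT, L1-HIT, L1-HIT, MISS, VC-HIT, MISS, L1-HIT, VC-HIT, VC-HIT, VC-HIT]

  [0] addr=0x88 blk=17 s=1: MISS | VC []
  [1] addr=0xa8 blk=21 s=1: MISS | VC [17]
  [2] addr=0x39 blk=7 s=3: MISS | VC [17]
  [3] addr=0x3a blk=7 s=3: L1-HIT | VC [17]
  [4] addr=0x39 blk=7 s=3: L1-HIT | VC [17]
  [5] addr=0x3a blk=7 s=3: L1-HIT | VC [17]
  [6] addr=0x6f blk=13 s=1: MISS | VC [17, 21]
  [7] addr=0xaa blk=21 s=1: VC-HIT | VC [17, 13]
  [8] addr=0x7b blk=15 s=3: MISS | VC [17, 13, 7]
  [9] addr=0xac blk=21 s=1: L1-HIT | VC [17, 13, 7]
  [10] addr=0x8a blk=17 s=1: VC-HIT | VC [21, 13, 7]
  [11] addr=0x3e blk=7 s=3: VC-HIT | VC [21, 13, 15]
  [12] addr=0x7a blk=15 s=3: VC-HIT | VC [21, 13, 7]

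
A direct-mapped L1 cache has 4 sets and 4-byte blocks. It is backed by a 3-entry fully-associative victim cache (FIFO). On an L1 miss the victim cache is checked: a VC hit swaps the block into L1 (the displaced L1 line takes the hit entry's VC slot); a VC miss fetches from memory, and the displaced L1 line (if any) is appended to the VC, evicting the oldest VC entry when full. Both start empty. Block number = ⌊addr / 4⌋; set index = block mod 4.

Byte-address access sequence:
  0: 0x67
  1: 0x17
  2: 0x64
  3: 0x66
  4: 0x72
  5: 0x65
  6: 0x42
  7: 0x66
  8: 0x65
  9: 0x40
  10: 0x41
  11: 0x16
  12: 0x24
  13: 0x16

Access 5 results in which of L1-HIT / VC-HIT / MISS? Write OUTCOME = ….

0: 0x67 (blk 25, set 1) → MISS  vc=[]
1: 0x17 (blk 5, set 1) → MISS  vc=[25]
2: 0x64 (blk 25, set 1) → VC-HIT  vc=[5]
3: 0x66 (blk 25, set 1) → L1-HIT  vc=[5]
4: 0x72 (blk 28, set 0) → MISS  vc=[5]
5: 0x65 (blk 25, set 1) → L1-HIT  vc=[5]
6: 0x42 (blk 16, set 0) → MISS  vc=[5, 28]
7: 0x66 (blk 25, set 1) → L1-HIT  vc=[5, 28]
8: 0x65 (blk 25, set 1) → L1-HIT  vc=[5, 28]
9: 0x40 (blk 16, set 0) → L1-HIT  vc=[5, 28]
10: 0x41 (blk 16, set 0) → L1-HIT  vc=[5, 28]
11: 0x16 (blk 5, set 1) → VC-HIT  vc=[25, 28]
12: 0x24 (blk 9, set 1) → MISS  vc=[25, 28, 5]
13: 0x16 (blk 5, set 1) → VC-HIT  vc=[25, 28, 9]

OUTCOME = L1-HIT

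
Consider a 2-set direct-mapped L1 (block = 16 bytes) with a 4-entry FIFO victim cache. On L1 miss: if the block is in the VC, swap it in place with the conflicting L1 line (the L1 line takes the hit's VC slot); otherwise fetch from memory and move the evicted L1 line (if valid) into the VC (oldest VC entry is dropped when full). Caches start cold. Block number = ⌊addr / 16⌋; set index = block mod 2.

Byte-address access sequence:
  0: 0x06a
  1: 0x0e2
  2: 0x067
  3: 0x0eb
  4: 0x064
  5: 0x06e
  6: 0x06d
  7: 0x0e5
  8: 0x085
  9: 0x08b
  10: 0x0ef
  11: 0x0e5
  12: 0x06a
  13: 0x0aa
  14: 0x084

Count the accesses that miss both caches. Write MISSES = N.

MISSES = 4

  [0] addr=0x6a blk=6 s=0: MISS | VC []
  [1] addr=0xe2 blk=14 s=0: MISS | VC [6]
  [2] addr=0x67 blk=6 s=0: VC-HIT | VC [14]
  [3] addr=0xeb blk=14 s=0: VC-HIT | VC [6]
  [4] addr=0x64 blk=6 s=0: VC-HIT | VC [14]
  [5] addr=0x6e blk=6 s=0: L1-HIT | VC [14]
  [6] addr=0x6d blk=6 s=0: L1-HIT | VC [14]
  [7] addr=0xe5 blk=14 s=0: VC-HIT | VC [6]
  [8] addr=0x85 blk=8 s=0: MISS | VC [6, 14]
  [9] addr=0x8b blk=8 s=0: L1-HIT | VC [6, 14]
  [10] addr=0xef blk=14 s=0: VC-HIT | VC [6, 8]
  [11] addr=0xe5 blk=14 s=0: L1-HIT | VC [6, 8]
  [12] addr=0x6a blk=6 s=0: VC-HIT | VC [14, 8]
  [13] addr=0xaa blk=10 s=0: MISS | VC [14, 8, 6]
  [14] addr=0x84 blk=8 s=0: VC-HIT | VC [14, 10, 6]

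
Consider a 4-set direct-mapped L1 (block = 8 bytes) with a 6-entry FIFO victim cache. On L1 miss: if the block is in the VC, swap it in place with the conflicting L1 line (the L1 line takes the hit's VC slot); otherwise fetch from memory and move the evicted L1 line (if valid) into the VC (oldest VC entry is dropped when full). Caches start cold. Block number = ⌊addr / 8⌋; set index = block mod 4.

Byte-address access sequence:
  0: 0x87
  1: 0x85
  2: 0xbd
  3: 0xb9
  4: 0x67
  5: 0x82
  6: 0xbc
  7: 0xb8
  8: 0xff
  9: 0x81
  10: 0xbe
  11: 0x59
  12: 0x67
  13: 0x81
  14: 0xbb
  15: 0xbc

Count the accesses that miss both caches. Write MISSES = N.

MISSES = 5

0: 0x87 (blk 16, set 0) → MISS  vc=[]
1: 0x85 (blk 16, set 0) → L1-HIT  vc=[]
2: 0xbd (blk 23, set 3) → MISS  vc=[]
3: 0xb9 (blk 23, set 3) → L1-HIT  vc=[]
4: 0x67 (blk 12, set 0) → MISS  vc=[16]
5: 0x82 (blk 16, set 0) → VC-HIT  vc=[12]
6: 0xbc (blk 23, set 3) → L1-HIT  vc=[12]
7: 0xb8 (blk 23, set 3) → L1-HIT  vc=[12]
8: 0xff (blk 31, set 3) → MISS  vc=[12, 23]
9: 0x81 (blk 16, set 0) → L1-HIT  vc=[12, 23]
10: 0xbe (blk 23, set 3) → VC-HIT  vc=[12, 31]
11: 0x59 (blk 11, set 3) → MISS  vc=[12, 31, 23]
12: 0x67 (blk 12, set 0) → VC-HIT  vc=[16, 31, 23]
13: 0x81 (blk 16, set 0) → VC-HIT  vc=[12, 31, 23]
14: 0xbb (blk 23, set 3) → VC-HIT  vc=[12, 31, 11]
15: 0xbc (blk 23, set 3) → L1-HIT  vc=[12, 31, 11]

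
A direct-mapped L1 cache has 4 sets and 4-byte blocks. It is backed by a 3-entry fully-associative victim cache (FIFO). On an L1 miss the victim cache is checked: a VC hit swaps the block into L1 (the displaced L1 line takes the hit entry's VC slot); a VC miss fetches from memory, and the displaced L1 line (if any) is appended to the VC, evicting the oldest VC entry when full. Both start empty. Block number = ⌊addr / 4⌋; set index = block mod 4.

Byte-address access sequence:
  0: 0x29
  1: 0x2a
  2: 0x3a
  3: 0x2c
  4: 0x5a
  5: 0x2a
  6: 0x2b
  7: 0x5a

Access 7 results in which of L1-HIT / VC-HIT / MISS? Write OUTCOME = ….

0: 0x29 (blk 10, set 2) → MISS  vc=[]
1: 0x2a (blk 10, set 2) → L1-HIT  vc=[]
2: 0x3a (blk 14, set 2) → MISS  vc=[10]
3: 0x2c (blk 11, set 3) → MISS  vc=[10]
4: 0x5a (blk 22, set 2) → MISS  vc=[10, 14]
5: 0x2a (blk 10, set 2) → VC-HIT  vc=[22, 14]
6: 0x2b (blk 10, set 2) → L1-HIT  vc=[22, 14]
7: 0x5a (blk 22, set 2) → VC-HIT  vc=[10, 14]

OUTCOME = VC-HIT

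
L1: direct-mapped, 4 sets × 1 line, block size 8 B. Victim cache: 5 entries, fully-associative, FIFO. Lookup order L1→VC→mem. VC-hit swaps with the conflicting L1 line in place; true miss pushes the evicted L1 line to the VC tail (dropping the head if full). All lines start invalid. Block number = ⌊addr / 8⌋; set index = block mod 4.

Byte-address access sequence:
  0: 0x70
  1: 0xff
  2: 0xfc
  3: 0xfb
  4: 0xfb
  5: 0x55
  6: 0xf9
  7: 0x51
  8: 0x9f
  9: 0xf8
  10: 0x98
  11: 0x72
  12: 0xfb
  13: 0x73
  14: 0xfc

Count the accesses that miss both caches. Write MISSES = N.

#0 0x70→b14/s2 MISS; vc=[]
#1 0xff→b31/s3 MISS; vc=[]
#2 0xfc→b31/s3 L1-HIT; vc=[]
#3 0xfb→b31/s3 L1-HIT; vc=[]
#4 0xfb→b31/s3 L1-HIT; vc=[]
#5 0x55→b10/s2 MISS; vc=[14]
#6 0xf9→b31/s3 L1-HIT; vc=[14]
#7 0x51→b10/s2 L1-HIT; vc=[14]
#8 0x9f→b19/s3 MISS; vc=[14,31]
#9 0xf8→b31/s3 VC-HIT; vc=[14,19]
#10 0x98→b19/s3 VC-HIT; vc=[14,31]
#11 0x72→b14/s2 VC-HIT; vc=[10,31]
#12 0xfb→b31/s3 VC-HIT; vc=[10,19]
#13 0x73→b14/s2 L1-HIT; vc=[10,19]
#14 0xfc→b31/s3 L1-HIT; vc=[10,19]

MISSES = 4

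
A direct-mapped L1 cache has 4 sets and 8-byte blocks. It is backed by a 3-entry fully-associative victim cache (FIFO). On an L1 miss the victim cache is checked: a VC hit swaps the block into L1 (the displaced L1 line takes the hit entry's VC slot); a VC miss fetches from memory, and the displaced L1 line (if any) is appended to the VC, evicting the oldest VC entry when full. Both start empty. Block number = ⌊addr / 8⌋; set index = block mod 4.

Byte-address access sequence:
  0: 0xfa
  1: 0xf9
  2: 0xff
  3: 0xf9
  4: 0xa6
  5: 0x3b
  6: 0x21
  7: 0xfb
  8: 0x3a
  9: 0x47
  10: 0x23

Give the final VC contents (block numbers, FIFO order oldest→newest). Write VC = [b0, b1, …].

VC = [31, 20, 8]

#0 0xfa→b31/s3 MISS; vc=[]
#1 0xf9→b31/s3 L1-HIT; vc=[]
#2 0xff→b31/s3 L1-HIT; vc=[]
#3 0xf9→b31/s3 L1-HIT; vc=[]
#4 0xa6→b20/s0 MISS; vc=[]
#5 0x3b→b7/s3 MISS; vc=[31]
#6 0x21→b4/s0 MISS; vc=[31,20]
#7 0xfb→b31/s3 VC-HIT; vc=[7,20]
#8 0x3a→b7/s3 VC-HIT; vc=[31,20]
#9 0x47→b8/s0 MISS; vc=[31,20,4]
#10 0x23→b4/s0 VC-HIT; vc=[31,20,8]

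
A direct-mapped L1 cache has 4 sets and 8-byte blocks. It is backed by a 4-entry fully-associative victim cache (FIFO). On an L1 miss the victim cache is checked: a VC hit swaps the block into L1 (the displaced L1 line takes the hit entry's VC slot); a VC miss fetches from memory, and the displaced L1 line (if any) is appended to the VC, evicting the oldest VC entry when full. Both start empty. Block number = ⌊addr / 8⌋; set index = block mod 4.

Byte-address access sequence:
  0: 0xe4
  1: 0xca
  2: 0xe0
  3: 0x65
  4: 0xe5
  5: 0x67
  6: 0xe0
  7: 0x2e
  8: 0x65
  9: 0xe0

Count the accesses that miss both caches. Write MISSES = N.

  [0] addr=0xe4 blk=28 s=0: MISS | VC []
  [1] addr=0xca blk=25 s=1: MISS | VC []
  [2] addr=0xe0 blk=28 s=0: L1-HIT | VC []
  [3] addr=0x65 blk=12 s=0: MISS | VC [28]
  [4] addr=0xe5 blk=28 s=0: VC-HIT | VC [12]
  [5] addr=0x67 blk=12 s=0: VC-HIT | VC [28]
  [6] addr=0xe0 blk=28 s=0: VC-HIT | VC [12]
  [7] addr=0x2e blk=5 s=1: MISS | VC [12, 25]
  [8] addr=0x65 blk=12 s=0: VC-HIT | VC [28, 25]
  [9] addr=0xe0 blk=28 s=0: VC-HIT | VC [12, 25]

MISSES = 4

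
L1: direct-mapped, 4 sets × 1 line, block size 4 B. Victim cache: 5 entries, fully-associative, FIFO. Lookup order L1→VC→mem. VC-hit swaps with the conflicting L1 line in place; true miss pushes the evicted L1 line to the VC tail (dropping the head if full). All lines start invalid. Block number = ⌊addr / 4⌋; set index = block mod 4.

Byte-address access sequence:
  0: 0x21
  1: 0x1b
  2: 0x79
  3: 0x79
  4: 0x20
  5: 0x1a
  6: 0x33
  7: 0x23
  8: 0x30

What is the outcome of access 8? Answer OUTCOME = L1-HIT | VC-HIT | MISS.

  [0] addr=0x21 blk=8 s=0: MISS | VC []
  [1] addr=0x1b blk=6 s=2: MISS | VC []
  [2] addr=0x79 blk=30 s=2: MISS | VC [6]
  [3] addr=0x79 blk=30 s=2: L1-HIT | VC [6]
  [4] addr=0x20 blk=8 s=0: L1-HIT | VC [6]
  [5] addr=0x1a blk=6 s=2: VC-HIT | VC [30]
  [6] addr=0x33 blk=12 s=0: MISS | VC [30, 8]
  [7] addr=0x23 blk=8 s=0: VC-HIT | VC [30, 12]
  [8] addr=0x30 blk=12 s=0: VC-HIT | VC [30, 8]

OUTCOME = VC-HIT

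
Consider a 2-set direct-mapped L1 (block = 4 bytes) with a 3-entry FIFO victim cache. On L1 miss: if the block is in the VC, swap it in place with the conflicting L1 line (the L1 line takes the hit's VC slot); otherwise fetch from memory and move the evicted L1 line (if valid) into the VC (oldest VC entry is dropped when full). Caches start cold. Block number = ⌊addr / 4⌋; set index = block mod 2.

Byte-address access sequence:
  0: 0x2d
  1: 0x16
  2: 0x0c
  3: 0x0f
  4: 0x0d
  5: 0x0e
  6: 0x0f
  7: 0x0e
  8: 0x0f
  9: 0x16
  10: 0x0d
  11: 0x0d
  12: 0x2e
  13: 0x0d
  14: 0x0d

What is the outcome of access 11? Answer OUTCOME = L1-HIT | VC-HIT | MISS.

#0 0x2d→b11/s1 MISS; vc=[]
#1 0x16→b5/s1 MISS; vc=[11]
#2 0xc→b3/s1 MISS; vc=[11,5]
#3 0xf→b3/s1 L1-HIT; vc=[11,5]
#4 0xd→b3/s1 L1-HIT; vc=[11,5]
#5 0xe→b3/s1 L1-HIT; vc=[11,5]
#6 0xf→b3/s1 L1-HIT; vc=[11,5]
#7 0xe→b3/s1 L1-HIT; vc=[11,5]
#8 0xf→b3/s1 L1-HIT; vc=[11,5]
#9 0x16→b5/s1 VC-HIT; vc=[11,3]
#10 0xd→b3/s1 VC-HIT; vc=[11,5]
#11 0xd→b3/s1 L1-HIT; vc=[11,5]
#12 0x2e→b11/s1 VC-HIT; vc=[3,5]
#13 0xd→b3/s1 VC-HIT; vc=[11,5]
#14 0xd→b3/s1 L1-HIT; vc=[11,5]

OUTCOME = L1-HIT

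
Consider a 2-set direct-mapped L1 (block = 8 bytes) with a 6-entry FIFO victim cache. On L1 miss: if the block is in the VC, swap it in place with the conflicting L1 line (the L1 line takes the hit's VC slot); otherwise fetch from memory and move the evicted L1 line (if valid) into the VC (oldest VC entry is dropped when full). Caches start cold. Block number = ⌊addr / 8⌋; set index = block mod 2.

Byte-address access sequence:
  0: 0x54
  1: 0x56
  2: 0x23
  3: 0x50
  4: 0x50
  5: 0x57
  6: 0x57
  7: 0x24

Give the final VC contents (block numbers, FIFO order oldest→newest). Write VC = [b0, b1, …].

VC = [10]

  [0] addr=0x54 blk=10 s=0: MISS | VC []
  [1] addr=0x56 blk=10 s=0: L1-HIT | VC []
  [2] addr=0x23 blk=4 s=0: MISS | VC [10]
  [3] addr=0x50 blk=10 s=0: VC-HIT | VC [4]
  [4] addr=0x50 blk=10 s=0: L1-HIT | VC [4]
  [5] addr=0x57 blk=10 s=0: L1-HIT | VC [4]
  [6] addr=0x57 blk=10 s=0: L1-HIT | VC [4]
  [7] addr=0x24 blk=4 s=0: VC-HIT | VC [10]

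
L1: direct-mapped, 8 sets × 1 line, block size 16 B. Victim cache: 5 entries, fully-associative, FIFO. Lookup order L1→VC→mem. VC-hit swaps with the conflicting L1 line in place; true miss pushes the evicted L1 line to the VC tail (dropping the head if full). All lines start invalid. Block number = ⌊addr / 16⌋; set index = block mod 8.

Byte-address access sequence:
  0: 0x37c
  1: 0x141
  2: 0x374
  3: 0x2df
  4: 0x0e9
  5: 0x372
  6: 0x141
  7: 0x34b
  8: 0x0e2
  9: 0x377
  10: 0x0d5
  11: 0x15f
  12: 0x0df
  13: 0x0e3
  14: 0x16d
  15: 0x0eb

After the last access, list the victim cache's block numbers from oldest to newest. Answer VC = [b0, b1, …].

0: 0x37c (blk 55, set 7) → MISS  vc=[]
1: 0x141 (blk 20, set 4) → MISS  vc=[]
2: 0x374 (blk 55, set 7) → L1-HIT  vc=[]
3: 0x2df (blk 45, set 5) → MISS  vc=[]
4: 0xe9 (blk 14, set 6) → MISS  vc=[]
5: 0x372 (blk 55, set 7) → L1-HIT  vc=[]
6: 0x141 (blk 20, set 4) → L1-HIT  vc=[]
7: 0x34b (blk 52, set 4) → MISS  vc=[20]
8: 0xe2 (blk 14, set 6) → L1-HIT  vc=[20]
9: 0x377 (blk 55, set 7) → L1-HIT  vc=[20]
10: 0xd5 (blk 13, set 5) → MISS  vc=[20, 45]
11: 0x15f (blk 21, set 5) → MISS  vc=[20, 45, 13]
12: 0xdf (blk 13, set 5) → VC-HIT  vc=[20, 45, 21]
13: 0xe3 (blk 14, set 6) → L1-HIT  vc=[20, 45, 21]
14: 0x16d (blk 22, set 6) → MISS  vc=[20, 45, 21, 14]
15: 0xeb (blk 14, set 6) → VC-HIT  vc=[20, 45, 21, 22]

VC = [20, 45, 21, 22]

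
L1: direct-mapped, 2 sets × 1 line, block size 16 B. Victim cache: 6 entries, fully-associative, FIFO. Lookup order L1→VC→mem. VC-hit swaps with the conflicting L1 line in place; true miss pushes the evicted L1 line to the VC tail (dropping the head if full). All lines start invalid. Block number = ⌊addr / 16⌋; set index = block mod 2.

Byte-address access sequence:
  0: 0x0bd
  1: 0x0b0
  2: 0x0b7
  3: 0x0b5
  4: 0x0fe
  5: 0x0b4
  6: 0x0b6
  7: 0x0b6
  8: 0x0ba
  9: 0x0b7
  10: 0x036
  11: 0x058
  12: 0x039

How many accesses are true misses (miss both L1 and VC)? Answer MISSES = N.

#0 0xbd→b11/s1 MISS; vc=[]
#1 0xb0→b11/s1 L1-HIT; vc=[]
#2 0xb7→b11/s1 L1-HIT; vc=[]
#3 0xb5→b11/s1 L1-HIT; vc=[]
#4 0xfe→b15/s1 MISS; vc=[11]
#5 0xb4→b11/s1 VC-HIT; vc=[15]
#6 0xb6→b11/s1 L1-HIT; vc=[15]
#7 0xb6→b11/s1 L1-HIT; vc=[15]
#8 0xba→b11/s1 L1-HIT; vc=[15]
#9 0xb7→b11/s1 L1-HIT; vc=[15]
#10 0x36→b3/s1 MISS; vc=[15,11]
#11 0x58→b5/s1 MISS; vc=[15,11,3]
#12 0x39→b3/s1 VC-HIT; vc=[15,11,5]

MISSES = 4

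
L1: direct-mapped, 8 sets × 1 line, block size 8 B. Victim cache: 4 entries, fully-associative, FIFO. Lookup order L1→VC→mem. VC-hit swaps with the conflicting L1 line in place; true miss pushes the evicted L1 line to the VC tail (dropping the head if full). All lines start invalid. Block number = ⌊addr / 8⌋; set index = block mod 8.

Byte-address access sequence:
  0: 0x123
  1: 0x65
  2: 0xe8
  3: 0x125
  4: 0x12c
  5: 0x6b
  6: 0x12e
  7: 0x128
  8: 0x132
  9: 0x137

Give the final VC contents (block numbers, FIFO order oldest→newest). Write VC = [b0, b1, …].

VC = [12, 29, 13]

0: 0x123 (blk 36, set 4) → MISS  vc=[]
1: 0x65 (blk 12, set 4) → MISS  vc=[36]
2: 0xe8 (blk 29, set 5) → MISS  vc=[36]
3: 0x125 (blk 36, set 4) → VC-HIT  vc=[12]
4: 0x12c (blk 37, set 5) → MISS  vc=[12, 29]
5: 0x6b (blk 13, set 5) → MISS  vc=[12, 29, 37]
6: 0x12e (blk 37, set 5) → VC-HIT  vc=[12, 29, 13]
7: 0x128 (blk 37, set 5) → L1-HIT  vc=[12, 29, 13]
8: 0x132 (blk 38, set 6) → MISS  vc=[12, 29, 13]
9: 0x137 (blk 38, set 6) → L1-HIT  vc=[12, 29, 13]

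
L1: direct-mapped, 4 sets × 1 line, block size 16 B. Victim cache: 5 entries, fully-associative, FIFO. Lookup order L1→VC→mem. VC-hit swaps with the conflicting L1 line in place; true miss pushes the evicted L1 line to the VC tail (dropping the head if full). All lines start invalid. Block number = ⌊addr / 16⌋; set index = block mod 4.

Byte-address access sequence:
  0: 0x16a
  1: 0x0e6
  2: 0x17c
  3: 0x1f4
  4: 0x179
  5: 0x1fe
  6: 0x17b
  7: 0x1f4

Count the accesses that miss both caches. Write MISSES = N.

MISSES = 4

  [0] addr=0x16a blk=22 s=2: MISS | VC []
  [1] addr=0xe6 blk=14 s=2: MISS | VC [22]
  [2] addr=0x17c blk=23 s=3: MISS | VC [22]
  [3] addr=0x1f4 blk=31 s=3: MISS | VC [22, 23]
  [4] addr=0x179 blk=23 s=3: VC-HIT | VC [22, 31]
  [5] addr=0x1fe blk=31 s=3: VC-HIT | VC [22, 23]
  [6] addr=0x17b blk=23 s=3: VC-HIT | VC [22, 31]
  [7] addr=0x1f4 blk=31 s=3: VC-HIT | VC [22, 23]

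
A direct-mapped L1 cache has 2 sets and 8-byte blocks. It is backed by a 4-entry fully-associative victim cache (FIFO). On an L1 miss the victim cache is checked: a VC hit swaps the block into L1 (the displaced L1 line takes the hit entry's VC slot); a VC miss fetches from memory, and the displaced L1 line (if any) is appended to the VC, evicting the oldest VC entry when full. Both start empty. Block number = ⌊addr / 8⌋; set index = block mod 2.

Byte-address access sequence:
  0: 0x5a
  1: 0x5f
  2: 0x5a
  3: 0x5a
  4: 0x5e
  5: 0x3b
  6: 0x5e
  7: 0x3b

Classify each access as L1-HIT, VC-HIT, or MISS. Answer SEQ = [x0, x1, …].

SEQ = [MISS, L1-HIT, L1-HIT, L1-HIT, L1-HIT, MISS, VC-HIT, VC-HIT]

#0 0x5a→b11/s1 MISS; vc=[]
#1 0x5f→b11/s1 L1-HIT; vc=[]
#2 0x5a→b11/s1 L1-HIT; vc=[]
#3 0x5a→b11/s1 L1-HIT; vc=[]
#4 0x5e→b11/s1 L1-HIT; vc=[]
#5 0x3b→b7/s1 MISS; vc=[11]
#6 0x5e→b11/s1 VC-HIT; vc=[7]
#7 0x3b→b7/s1 VC-HIT; vc=[11]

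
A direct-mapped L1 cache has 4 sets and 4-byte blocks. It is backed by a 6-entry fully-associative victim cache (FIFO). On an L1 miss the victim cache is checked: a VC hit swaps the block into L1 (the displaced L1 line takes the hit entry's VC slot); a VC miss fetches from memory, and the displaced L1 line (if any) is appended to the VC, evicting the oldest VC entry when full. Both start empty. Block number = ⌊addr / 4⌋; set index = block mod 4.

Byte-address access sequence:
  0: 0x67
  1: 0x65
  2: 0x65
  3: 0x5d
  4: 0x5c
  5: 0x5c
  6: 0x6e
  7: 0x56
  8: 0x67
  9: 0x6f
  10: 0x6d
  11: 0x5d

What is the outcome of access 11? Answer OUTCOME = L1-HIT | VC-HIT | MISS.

OUTCOME = VC-HIT

0: 0x67 (blk 25, set 1) → MISS  vc=[]
1: 0x65 (blk 25, set 1) → L1-HIT  vc=[]
2: 0x65 (blk 25, set 1) → L1-HIT  vc=[]
3: 0x5d (blk 23, set 3) → MISS  vc=[]
4: 0x5c (blk 23, set 3) → L1-HIT  vc=[]
5: 0x5c (blk 23, set 3) → L1-HIT  vc=[]
6: 0x6e (blk 27, set 3) → MISS  vc=[23]
7: 0x56 (blk 21, set 1) → MISS  vc=[23, 25]
8: 0x67 (blk 25, set 1) → VC-HIT  vc=[23, 21]
9: 0x6f (blk 27, set 3) → L1-HIT  vc=[23, 21]
10: 0x6d (blk 27, set 3) → L1-HIT  vc=[23, 21]
11: 0x5d (blk 23, set 3) → VC-HIT  vc=[27, 21]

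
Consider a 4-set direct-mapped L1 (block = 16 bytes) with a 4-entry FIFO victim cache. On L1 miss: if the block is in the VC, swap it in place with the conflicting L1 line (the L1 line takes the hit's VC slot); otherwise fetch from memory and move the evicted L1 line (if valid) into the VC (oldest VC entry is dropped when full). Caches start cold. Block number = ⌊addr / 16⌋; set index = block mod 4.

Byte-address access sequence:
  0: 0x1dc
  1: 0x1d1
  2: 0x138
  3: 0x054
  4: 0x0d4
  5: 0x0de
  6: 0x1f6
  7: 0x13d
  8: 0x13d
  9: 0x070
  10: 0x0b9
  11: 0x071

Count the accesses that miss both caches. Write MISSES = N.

MISSES = 7

  [0] addr=0x1dc blk=29 s=1: MISS | VC []
  [1] addr=0x1d1 blk=29 s=1: L1-HIT | VC []
  [2] addr=0x138 blk=19 s=3: MISS | VC []
  [3] addr=0x54 blk=5 s=1: MISS | VC [29]
  [4] addr=0xd4 blk=13 s=1: MISS | VC [29, 5]
  [5] addr=0xde blk=13 s=1: L1-HIT | VC [29, 5]
  [6] addr=0x1f6 blk=31 s=3: MISS | VC [29, 5, 19]
  [7] addr=0x13d blk=19 s=3: VC-HIT | VC [29, 5, 31]
  [8] addr=0x13d blk=19 s=3: L1-HIT | VC [29, 5, 31]
  [9] addr=0x70 blk=7 s=3: MISS | VC [29, 5, 31, 19]
  [10] addr=0xb9 blk=11 s=3: MISS | VC [5, 31, 19, 7]
  [11] addr=0x71 blk=7 s=3: VC-HIT | VC [5, 31, 19, 11]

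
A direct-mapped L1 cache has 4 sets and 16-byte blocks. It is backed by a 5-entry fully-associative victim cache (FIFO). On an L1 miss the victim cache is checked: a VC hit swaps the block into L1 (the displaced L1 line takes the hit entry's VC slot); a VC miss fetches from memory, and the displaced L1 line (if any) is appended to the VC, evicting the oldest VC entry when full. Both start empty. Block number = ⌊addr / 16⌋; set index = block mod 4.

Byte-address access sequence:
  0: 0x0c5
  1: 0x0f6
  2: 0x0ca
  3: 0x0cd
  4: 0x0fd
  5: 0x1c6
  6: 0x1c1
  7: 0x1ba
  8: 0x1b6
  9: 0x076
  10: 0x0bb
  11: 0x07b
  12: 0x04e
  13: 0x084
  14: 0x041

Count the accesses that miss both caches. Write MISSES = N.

#0 0xc5→b12/s0 MISS; vc=[]
#1 0xf6→b15/s3 MISS; vc=[]
#2 0xca→b12/s0 L1-HIT; vc=[]
#3 0xcd→b12/s0 L1-HIT; vc=[]
#4 0xfd→b15/s3 L1-HIT; vc=[]
#5 0x1c6→b28/s0 MISS; vc=[12]
#6 0x1c1→b28/s0 L1-HIT; vc=[12]
#7 0x1ba→b27/s3 MISS; vc=[12,15]
#8 0x1b6→b27/s3 L1-HIT; vc=[12,15]
#9 0x76→b7/s3 MISS; vc=[12,15,27]
#10 0xbb→b11/s3 MISS; vc=[12,15,27,7]
#11 0x7b→b7/s3 VC-HIT; vc=[12,15,27,11]
#12 0x4e→b4/s0 MISS; vc=[12,15,27,11,28]
#13 0x84→b8/s0 MISS; vc=[15,27,11,28,4]
#14 0x41→b4/s0 VC-HIT; vc=[15,27,11,28,8]

MISSES = 8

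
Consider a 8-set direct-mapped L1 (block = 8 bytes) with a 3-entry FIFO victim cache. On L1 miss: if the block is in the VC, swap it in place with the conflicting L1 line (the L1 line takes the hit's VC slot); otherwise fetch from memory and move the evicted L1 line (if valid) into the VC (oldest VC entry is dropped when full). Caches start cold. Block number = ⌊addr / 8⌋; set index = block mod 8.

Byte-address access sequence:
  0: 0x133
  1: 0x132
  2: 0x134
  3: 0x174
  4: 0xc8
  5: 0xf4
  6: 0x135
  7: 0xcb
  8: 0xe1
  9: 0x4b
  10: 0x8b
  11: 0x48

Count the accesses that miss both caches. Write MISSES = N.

MISSES = 7

#0 0x133→b38/s6 MISS; vc=[]
#1 0x132→b38/s6 L1-HIT; vc=[]
#2 0x134→b38/s6 L1-HIT; vc=[]
#3 0x174→b46/s6 MISS; vc=[38]
#4 0xc8→b25/s1 MISS; vc=[38]
#5 0xf4→b30/s6 MISS; vc=[38,46]
#6 0x135→b38/s6 VC-HIT; vc=[30,46]
#7 0xcb→b25/s1 L1-HIT; vc=[30,46]
#8 0xe1→b28/s4 MISS; vc=[30,46]
#9 0x4b→b9/s1 MISS; vc=[30,46,25]
#10 0x8b→b17/s1 MISS; vc=[46,25,9]
#11 0x48→b9/s1 VC-HIT; vc=[46,25,17]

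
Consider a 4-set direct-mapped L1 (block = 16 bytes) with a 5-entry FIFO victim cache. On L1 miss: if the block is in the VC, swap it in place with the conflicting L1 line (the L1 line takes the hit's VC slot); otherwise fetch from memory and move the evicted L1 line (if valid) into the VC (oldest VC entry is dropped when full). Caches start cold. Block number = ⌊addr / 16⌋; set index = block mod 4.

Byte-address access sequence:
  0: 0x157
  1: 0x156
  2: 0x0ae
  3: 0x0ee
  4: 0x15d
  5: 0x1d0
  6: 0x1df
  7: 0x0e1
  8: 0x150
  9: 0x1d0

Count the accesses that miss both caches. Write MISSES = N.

  [0] addr=0x157 blk=21 s=1: MISS | VC []
  [1] addr=0x156 blk=21 s=1: L1-HIT | VC []
  [2] addr=0xae blk=10 s=2: MISS | VC []
  [3] addr=0xee blk=14 s=2: MISS | VC [10]
  [4] addr=0x15d blk=21 s=1: L1-HIT | VC [10]
  [5] addr=0x1d0 blk=29 s=1: MISS | VC [10, 21]
  [6] addr=0x1df blk=29 s=1: L1-HIT | VC [10, 21]
  [7] addr=0xe1 blk=14 s=2: L1-HIT | VC [10, 21]
  [8] addr=0x150 blk=21 s=1: VC-HIT | VC [10, 29]
  [9] addr=0x1d0 blk=29 s=1: VC-HIT | VC [10, 21]

MISSES = 4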